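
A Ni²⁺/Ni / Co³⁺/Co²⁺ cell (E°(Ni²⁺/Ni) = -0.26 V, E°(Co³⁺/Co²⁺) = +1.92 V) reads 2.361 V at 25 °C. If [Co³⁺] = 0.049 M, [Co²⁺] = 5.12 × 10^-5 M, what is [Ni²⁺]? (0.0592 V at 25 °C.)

From the Nernst equation, log Q = n(E° − E)/0.0592 = 2(2.18 − 2.361)/0.0592 = -6.115, so Q = 7.68 × 10^-7.
With Q = [Ni²⁺]·[Co²⁺]^2/[Co³⁺]^2 and the known concentrations, [Ni²⁺] in the numerator gives [Ni²⁺] = 0.7 M.

0.7 M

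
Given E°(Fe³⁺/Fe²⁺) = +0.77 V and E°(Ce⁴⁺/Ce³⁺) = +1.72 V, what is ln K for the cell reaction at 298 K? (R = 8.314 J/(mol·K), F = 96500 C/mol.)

E°_cell = +1.72 − (+0.77) = 0.95 V, with n = 1 electron transferred.
At equilibrium E = 0, so the Nernst equation gives ln K = nFE°/RT = (1)(96500)(0.95)/((8.314)(298)) = 37.00.

ln K = 37.0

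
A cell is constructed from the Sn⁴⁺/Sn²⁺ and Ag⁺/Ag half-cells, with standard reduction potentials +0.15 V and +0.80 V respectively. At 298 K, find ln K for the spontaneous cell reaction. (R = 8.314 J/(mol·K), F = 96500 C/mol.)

E°_cell = +0.80 − (+0.15) = 0.65 V, with n = 2 electrons transferred.
At equilibrium E = 0, so the Nernst equation gives ln K = nFE°/RT = (2)(96500)(0.65)/((8.314)(298)) = 50.63.

ln K = 50.6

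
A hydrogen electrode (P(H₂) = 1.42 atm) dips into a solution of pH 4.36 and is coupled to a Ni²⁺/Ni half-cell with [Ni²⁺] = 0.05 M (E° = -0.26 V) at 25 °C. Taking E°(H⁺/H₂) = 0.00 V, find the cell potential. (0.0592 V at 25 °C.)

The hydrogen couple is the cathode, so E°_cell = 0.26 V; n = 2.
[H⁺] = 10^(−4.36) = 4.4 × 10^-5 M, and Q = [Ni²⁺]·P(H₂) / [H⁺]^2 = 3.73 × 10^7.
E = E° − (0.0592/2) log Q = 0.26 − (0.0592/2)(7.571) = 0.036 V.

0.036 V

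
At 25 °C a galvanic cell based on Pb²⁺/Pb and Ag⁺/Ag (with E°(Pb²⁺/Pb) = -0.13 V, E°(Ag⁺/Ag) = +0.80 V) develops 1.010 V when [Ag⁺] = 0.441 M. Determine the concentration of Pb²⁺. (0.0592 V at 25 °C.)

From the Nernst equation, log Q = n(E° − E)/0.0592 = 2(0.93 − 1.010)/0.0592 = -2.703, so Q = 0.00198.
With Q = [Pb²⁺]/[Ag⁺]^2 and the known concentrations, [Pb²⁺] in the numerator gives [Pb²⁺] = 3.9 × 10^-4 M.

3.9 × 10^-4 M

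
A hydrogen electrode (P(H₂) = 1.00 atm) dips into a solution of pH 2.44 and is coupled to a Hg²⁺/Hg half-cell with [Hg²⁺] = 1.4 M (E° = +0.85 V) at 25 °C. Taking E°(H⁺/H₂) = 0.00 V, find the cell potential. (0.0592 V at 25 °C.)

The Hg²⁺/Hg couple is the cathode, so E°_cell = 0.85 V; n = 2.
[H⁺] = 10^(−2.44) = 0.0036 M, and Q = [H⁺]^2 / ([Hg²⁺]·P(H₂)) = 9.42 × 10^-6.
E = E° − (0.0592/2) log Q = 0.85 − (0.0592/2)(-5.026) = 0.999 V.

1.00 V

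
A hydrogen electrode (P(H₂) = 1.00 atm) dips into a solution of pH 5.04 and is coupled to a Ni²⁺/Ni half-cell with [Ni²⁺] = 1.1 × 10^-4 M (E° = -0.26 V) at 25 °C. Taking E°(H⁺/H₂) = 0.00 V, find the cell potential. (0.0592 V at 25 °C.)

The hydrogen couple is the cathode, so E°_cell = 0.26 V; n = 2.
[H⁺] = 10^(−5.04) = 9.1 × 10^-6 M, and Q = [Ni²⁺]·P(H₂) / [H⁺]^2 = 1.32 × 10^6.
E = E° − (0.0592/2) log Q = 0.26 − (0.0592/2)(6.121) = 0.079 V.

0.079 V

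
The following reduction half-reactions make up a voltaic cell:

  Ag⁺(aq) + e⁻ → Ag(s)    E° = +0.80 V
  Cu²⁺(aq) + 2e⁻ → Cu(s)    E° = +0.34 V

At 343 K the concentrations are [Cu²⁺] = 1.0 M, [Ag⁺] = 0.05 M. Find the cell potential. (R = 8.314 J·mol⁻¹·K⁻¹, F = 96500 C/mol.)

The Ag⁺/Ag couple has the higher reduction potential and acts as the cathode, so E°_cell = +0.80 − (+0.34) = 0.46 V.
Balancing electrons gives n = 2; the reaction quotient is Q = [Cu²⁺]/[Ag⁺]^2 = 400.
E = E° − (RT/nF) ln Q = 0.46 − (8.314×343)/(2×96500) × (5.991) = 0.460 − 0.089 = 0.371 V.

0.371 V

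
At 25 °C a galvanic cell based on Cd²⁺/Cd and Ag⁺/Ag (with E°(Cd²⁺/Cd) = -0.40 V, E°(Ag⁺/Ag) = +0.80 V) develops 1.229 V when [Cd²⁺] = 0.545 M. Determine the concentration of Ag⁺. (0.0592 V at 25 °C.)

2.3 M

From the Nernst equation, log Q = n(E° − E)/0.0592 = 2(1.20 − 1.229)/0.0592 = -0.980, so Q = 0.105.
With Q = [Cd²⁺]/[Ag⁺]^2 and the known concentrations, [Ag⁺]^2 in the denominator gives [Ag⁺] = 2.3 M.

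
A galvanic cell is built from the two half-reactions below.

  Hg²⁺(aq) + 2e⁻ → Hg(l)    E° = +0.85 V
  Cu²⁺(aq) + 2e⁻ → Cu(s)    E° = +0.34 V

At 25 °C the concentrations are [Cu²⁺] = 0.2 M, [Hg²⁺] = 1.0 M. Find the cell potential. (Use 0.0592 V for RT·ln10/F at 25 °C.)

The Hg²⁺/Hg couple has the higher reduction potential and acts as the cathode, so E°_cell = +0.85 − (+0.34) = 0.51 V.
Balancing electrons gives n = 2; the reaction quotient is Q = [Cu²⁺]/[Hg²⁺] = 0.200.
At 25 °C, E = E° − (0.0592/n) log Q = 0.51 − (0.0592/2)(-0.699) = 0.510 + 0.021 = 0.531 V.

0.531 V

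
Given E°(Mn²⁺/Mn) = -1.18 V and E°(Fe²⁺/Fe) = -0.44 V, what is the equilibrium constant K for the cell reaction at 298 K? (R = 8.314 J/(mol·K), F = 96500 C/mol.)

1.1 × 10^25

E°_cell = -0.44 − (-1.18) = 0.74 V, with n = 2 electrons transferred.
At equilibrium E = 0, so the Nernst equation gives ln K = nFE°/RT = (2)(96500)(0.74)/((8.314)(298)) = 57.65.
K = e^57.65 = 1.1 × 10^25.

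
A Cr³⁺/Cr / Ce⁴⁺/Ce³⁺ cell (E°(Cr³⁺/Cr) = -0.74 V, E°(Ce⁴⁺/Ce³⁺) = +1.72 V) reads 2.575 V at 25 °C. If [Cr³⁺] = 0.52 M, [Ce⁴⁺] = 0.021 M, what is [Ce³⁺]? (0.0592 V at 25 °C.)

From the Nernst equation, log Q = n(E° − E)/0.0592 = 3(2.46 − 2.575)/0.0592 = -5.828, so Q = 1.49 × 10^-6.
With Q = [Cr³⁺]·[Ce³⁺]^3/[Ce⁴⁺]^3 and the known concentrations, [Ce³⁺]^3 in the numerator gives [Ce³⁺] = 3 × 10^-4 M.

3 × 10^-4 M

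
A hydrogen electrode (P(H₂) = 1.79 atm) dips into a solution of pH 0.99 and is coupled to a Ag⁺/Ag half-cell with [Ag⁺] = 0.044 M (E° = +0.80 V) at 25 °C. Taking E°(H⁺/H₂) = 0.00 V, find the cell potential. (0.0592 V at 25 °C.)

The Ag⁺/Ag couple is the cathode, so E°_cell = 0.80 V; n = 2.
[H⁺] = 10^(−0.99) = 0.10 M, and Q = [H⁺]^2 / ([Ag⁺]^2·P(H₂)) = 3.02.
E = E° − (0.0592/2) log Q = 0.80 − (0.0592/2)(0.480) = 0.786 V.

0.79 V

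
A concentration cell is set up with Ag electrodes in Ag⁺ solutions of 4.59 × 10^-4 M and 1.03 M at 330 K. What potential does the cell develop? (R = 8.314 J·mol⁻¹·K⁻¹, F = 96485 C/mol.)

0.22 V

Both half-cells are Ag⁺/Ag, so E°_cell = 0. The concentrated side is the cathode; the cell reaction moves Ag⁺ from high to low concentration with n = 1.
Q = [Ag⁺]_dilute/[Ag⁺]_conc = 4.59 × 10^-4/1.03 = 4.46 × 10^-4.
E = 0 − (RT/nF) ln Q = −((8.314×330)/(1×96485))(-7.716) = 0.2194 V.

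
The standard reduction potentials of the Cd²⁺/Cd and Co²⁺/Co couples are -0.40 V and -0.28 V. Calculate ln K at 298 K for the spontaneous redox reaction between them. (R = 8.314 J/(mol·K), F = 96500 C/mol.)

E°_cell = -0.28 − (-0.40) = 0.12 V, with n = 2 electrons transferred.
At equilibrium E = 0, so the Nernst equation gives ln K = nFE°/RT = (2)(96500)(0.12)/((8.314)(298)) = 9.35.

ln K = 9.3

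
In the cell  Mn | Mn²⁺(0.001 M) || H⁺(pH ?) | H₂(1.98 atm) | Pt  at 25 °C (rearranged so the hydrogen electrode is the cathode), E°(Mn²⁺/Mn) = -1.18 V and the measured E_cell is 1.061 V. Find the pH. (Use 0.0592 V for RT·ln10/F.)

pH = 3.36

E°_cell = 1.18 V and n = 2.
log Q = n(E° − E)/0.0592 = 2×(1.18 − 1.061)/0.0592 = 4.020.
With Q = [Mn²⁺]·P(H₂) / [H⁺]^2, solving for [H⁺] gives log[H⁺] = -3.362, so pH = 3.36.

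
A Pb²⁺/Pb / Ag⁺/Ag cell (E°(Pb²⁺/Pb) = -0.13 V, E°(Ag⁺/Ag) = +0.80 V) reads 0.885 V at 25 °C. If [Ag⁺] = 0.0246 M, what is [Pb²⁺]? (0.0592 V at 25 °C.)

From the Nernst equation, log Q = n(E° − E)/0.0592 = 2(0.93 − 0.885)/0.0592 = 1.520, so Q = 33.1.
With Q = [Pb²⁺]/[Ag⁺]^2 and the known concentrations, [Pb²⁺] in the numerator gives [Pb²⁺] = 0.02 M.

0.02 M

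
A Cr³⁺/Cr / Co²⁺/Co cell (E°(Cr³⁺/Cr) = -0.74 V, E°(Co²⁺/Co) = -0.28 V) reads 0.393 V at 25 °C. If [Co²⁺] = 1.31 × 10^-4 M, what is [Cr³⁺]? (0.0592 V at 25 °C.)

0.0037 M

From the Nernst equation, log Q = n(E° − E)/0.0592 = 6(0.46 − 0.393)/0.0592 = 6.791, so Q = 6.17 × 10^6.
With Q = [Cr³⁺]^2/[Co²⁺]^3 and the known concentrations, [Cr³⁺]^2 in the numerator gives [Cr³⁺] = 0.0037 M.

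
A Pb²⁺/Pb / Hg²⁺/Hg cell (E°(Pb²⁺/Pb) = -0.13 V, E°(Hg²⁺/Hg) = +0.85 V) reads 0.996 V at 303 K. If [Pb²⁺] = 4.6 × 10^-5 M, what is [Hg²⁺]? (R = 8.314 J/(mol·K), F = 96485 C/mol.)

From the Nernst equation, ln Q = nF(E° − E)/RT = 2×96485×(0.98 − 0.996)/(8.314×303) = -1.226, so Q = 0.294.
With Q = [Pb²⁺]/[Hg²⁺] and the known concentrations, [Hg²⁺] in the denominator gives [Hg²⁺] = 1.6 × 10^-4 M.

1.6 × 10^-4 M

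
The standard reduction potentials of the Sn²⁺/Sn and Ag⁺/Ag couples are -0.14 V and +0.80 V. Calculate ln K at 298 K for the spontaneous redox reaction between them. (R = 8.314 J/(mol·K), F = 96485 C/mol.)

E°_cell = +0.80 − (-0.14) = 0.94 V, with n = 2 electrons transferred.
At equilibrium E = 0, so the Nernst equation gives ln K = nFE°/RT = (2)(96485)(0.94)/((8.314)(298)) = 73.21.

ln K = 73.2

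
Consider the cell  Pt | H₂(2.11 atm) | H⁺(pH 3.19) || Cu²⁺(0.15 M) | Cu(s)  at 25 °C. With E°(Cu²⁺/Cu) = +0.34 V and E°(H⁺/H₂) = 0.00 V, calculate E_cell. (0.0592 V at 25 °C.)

0.51 V

The Cu²⁺/Cu couple is the cathode, so E°_cell = 0.34 V; n = 2.
[H⁺] = 10^(−3.19) = 6.5 × 10^-4 M, and Q = [H⁺]^2 / ([Cu²⁺]·P(H₂)) = 1.32 × 10^-6.
E = E° − (0.0592/2) log Q = 0.34 − (0.0592/2)(-5.880) = 0.514 V.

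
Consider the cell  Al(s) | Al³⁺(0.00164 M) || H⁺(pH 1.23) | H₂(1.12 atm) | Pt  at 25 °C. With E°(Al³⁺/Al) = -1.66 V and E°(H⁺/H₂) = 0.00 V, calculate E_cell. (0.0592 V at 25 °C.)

The hydrogen couple is the cathode, so E°_cell = 1.66 V; n = 6.
[H⁺] = 10^(−1.23) = 0.059 M, and Q = [Al³⁺]^2·P(H₂)^3 / [H⁺]^6 = 90.6.
E = E° − (0.0592/6) log Q = 1.66 − (0.0592/6)(1.957) = 1.641 V.

1.64 V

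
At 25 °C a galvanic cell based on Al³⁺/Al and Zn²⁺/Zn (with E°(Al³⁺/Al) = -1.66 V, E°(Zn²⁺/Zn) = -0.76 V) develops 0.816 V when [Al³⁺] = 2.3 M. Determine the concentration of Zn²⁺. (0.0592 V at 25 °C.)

From the Nernst equation, log Q = n(E° − E)/0.0592 = 6(0.90 − 0.816)/0.0592 = 8.514, so Q = 3.26 × 10^8.
With Q = [Al³⁺]^2/[Zn²⁺]^3 and the known concentrations, [Zn²⁺]^3 in the denominator gives [Zn²⁺] = 0.0025 M.

0.0025 M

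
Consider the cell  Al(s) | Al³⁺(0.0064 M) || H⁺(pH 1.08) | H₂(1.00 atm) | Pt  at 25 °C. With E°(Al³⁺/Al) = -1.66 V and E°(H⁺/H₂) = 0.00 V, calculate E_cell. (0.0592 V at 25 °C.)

1.64 V

The hydrogen couple is the cathode, so E°_cell = 1.66 V; n = 6.
[H⁺] = 10^(−1.08) = 0.083 M, and Q = [Al³⁺]^2·P(H₂)^3 / [H⁺]^6 = 124.
E = E° − (0.0592/6) log Q = 1.66 − (0.0592/6)(2.092) = 1.639 V.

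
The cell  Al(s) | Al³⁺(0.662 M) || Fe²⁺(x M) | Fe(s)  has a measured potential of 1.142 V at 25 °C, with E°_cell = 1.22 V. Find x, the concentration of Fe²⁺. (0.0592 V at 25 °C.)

From the Nernst equation, log Q = n(E° − E)/0.0592 = 6(1.22 − 1.142)/0.0592 = 7.905, so Q = 8.04 × 10^7.
With Q = [Al³⁺]^2/[Fe²⁺]^3 and the known concentrations, [Fe²⁺]^3 in the denominator gives [Fe²⁺] = 0.0018 M.

0.0018 M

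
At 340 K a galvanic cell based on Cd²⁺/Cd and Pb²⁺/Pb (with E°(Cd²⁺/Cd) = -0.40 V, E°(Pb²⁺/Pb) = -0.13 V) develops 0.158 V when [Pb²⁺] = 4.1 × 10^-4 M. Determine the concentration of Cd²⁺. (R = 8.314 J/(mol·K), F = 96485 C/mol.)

From the Nernst equation, ln Q = nF(E° − E)/RT = 2×96485×(0.27 − 0.158)/(8.314×340) = 7.646, so Q = 2090.
With Q = [Cd²⁺]/[Pb²⁺] and the known concentrations, [Cd²⁺] in the numerator gives [Cd²⁺] = 0.86 M.

0.86 M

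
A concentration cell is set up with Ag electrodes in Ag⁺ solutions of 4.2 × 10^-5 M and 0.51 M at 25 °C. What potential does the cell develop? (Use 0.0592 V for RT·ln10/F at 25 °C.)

Both half-cells are Ag⁺/Ag, so E°_cell = 0. The concentrated side is the cathode; the cell reaction moves Ag⁺ from high to low concentration with n = 1.
Q = [Ag⁺]_dilute/[Ag⁺]_conc = 4.2 × 10^-5/0.51 = 8.24 × 10^-5.
E = 0 − (0.0592/1) log Q = −(0.0592/1)(-4.084) = 0.2418 V.

0.24 V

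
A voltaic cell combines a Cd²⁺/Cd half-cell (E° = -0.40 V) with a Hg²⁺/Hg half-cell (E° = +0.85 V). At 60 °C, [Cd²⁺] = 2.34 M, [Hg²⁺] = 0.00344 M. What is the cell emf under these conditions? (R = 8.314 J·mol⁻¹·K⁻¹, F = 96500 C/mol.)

1.16 V

The Hg²⁺/Hg couple has the higher reduction potential and acts as the cathode, so E°_cell = +0.85 − (-0.40) = 1.25 V.
Balancing electrons gives n = 2; the reaction quotient is Q = [Cd²⁺]/[Hg²⁺] = 680.
E = E° − (RT/nF) ln Q = 1.25 − (8.314×333)/(2×96500) × (6.522) = 1.250 − 0.094 = 1.156 V.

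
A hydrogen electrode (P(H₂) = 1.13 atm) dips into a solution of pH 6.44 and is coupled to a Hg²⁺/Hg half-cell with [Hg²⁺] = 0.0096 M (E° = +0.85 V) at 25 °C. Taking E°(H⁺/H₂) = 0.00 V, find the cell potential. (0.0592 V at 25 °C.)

1.17 V

The Hg²⁺/Hg couple is the cathode, so E°_cell = 0.85 V; n = 2.
[H⁺] = 10^(−6.44) = 3.6 × 10^-7 M, and Q = [H⁺]^2 / ([Hg²⁺]·P(H₂)) = 1.22 × 10^-11.
E = E° − (0.0592/2) log Q = 0.85 − (0.0592/2)(-10.915) = 1.173 V.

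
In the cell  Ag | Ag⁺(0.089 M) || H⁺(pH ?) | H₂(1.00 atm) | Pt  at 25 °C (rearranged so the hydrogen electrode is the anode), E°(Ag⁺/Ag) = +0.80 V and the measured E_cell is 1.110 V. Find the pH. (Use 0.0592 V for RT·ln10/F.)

E°_cell = 0.80 V and n = 2.
log Q = n(E° − E)/0.0592 = 2×(0.80 − 1.110)/0.0592 = -10.473.
With Q = [H⁺]^2 / ([Ag⁺]^2·P(H₂)), solving for [H⁺] gives log[H⁺] = -6.287, so pH = 6.29.

pH = 6.29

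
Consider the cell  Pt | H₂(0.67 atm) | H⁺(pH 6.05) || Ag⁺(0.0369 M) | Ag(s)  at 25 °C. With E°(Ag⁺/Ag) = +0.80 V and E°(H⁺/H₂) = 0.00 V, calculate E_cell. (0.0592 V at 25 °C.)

1.07 V

The Ag⁺/Ag couple is the cathode, so E°_cell = 0.80 V; n = 2.
[H⁺] = 10^(−6.05) = 8.9 × 10^-7 M, and Q = [H⁺]^2 / ([Ag⁺]^2·P(H₂)) = 8.71 × 10^-10.
E = E° − (0.0592/2) log Q = 0.80 − (0.0592/2)(-9.060) = 1.068 V.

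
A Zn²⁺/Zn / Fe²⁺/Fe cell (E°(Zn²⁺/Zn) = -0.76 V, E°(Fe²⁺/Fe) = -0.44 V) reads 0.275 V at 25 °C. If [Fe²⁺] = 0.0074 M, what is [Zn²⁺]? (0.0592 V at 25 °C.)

From the Nernst equation, log Q = n(E° − E)/0.0592 = 2(0.32 − 0.275)/0.0592 = 1.520, so Q = 33.1.
With Q = [Zn²⁺]/[Fe²⁺] and the known concentrations, [Zn²⁺] in the numerator gives [Zn²⁺] = 0.25 M.

0.25 M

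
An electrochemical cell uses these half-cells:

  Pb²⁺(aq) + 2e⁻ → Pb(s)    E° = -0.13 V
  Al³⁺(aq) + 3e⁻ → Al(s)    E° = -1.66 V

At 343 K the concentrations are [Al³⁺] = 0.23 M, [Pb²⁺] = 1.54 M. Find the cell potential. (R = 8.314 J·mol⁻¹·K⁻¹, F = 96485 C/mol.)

1.55 V

The Pb²⁺/Pb couple has the higher reduction potential and acts as the cathode, so E°_cell = -0.13 − (-1.66) = 1.53 V.
Balancing electrons gives n = 6; the reaction quotient is Q = [Al³⁺]^2/[Pb²⁺]^3 = 0.0145.
E = E° − (RT/nF) ln Q = 1.53 − (8.314×343)/(6×96485) × (-4.235) = 1.530 + 0.021 = 1.551 V.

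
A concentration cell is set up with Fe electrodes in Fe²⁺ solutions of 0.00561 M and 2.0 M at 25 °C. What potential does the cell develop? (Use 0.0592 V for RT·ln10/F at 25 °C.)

0.076 V

Both half-cells are Fe²⁺/Fe, so E°_cell = 0. The concentrated side is the cathode; the cell reaction moves Fe²⁺ from high to low concentration with n = 2.
Q = [Fe²⁺]_dilute/[Fe²⁺]_conc = 0.00561/2.0 = 0.00281.
E = 0 − (0.0592/2) log Q = −(0.0592/2)(-2.552) = 0.0755 V.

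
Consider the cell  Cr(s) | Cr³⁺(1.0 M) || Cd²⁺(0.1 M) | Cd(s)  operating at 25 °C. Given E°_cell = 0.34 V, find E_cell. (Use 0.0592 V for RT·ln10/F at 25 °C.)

0.310 V

Balancing electrons gives n = 6; the reaction quotient is Q = [Cr³⁺]^2/[Cd²⁺]^3 = 1000.
At 25 °C, E = E° − (0.0592/n) log Q = 0.34 − (0.0592/6)(3.000) = 0.340 − 0.030 = 0.310 V.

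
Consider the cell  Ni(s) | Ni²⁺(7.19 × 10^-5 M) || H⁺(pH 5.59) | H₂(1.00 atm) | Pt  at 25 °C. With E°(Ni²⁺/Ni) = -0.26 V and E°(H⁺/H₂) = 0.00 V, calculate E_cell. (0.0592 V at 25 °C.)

0.052 V

The hydrogen couple is the cathode, so E°_cell = 0.26 V; n = 2.
[H⁺] = 10^(−5.59) = 2.6 × 10^-6 M, and Q = [Ni²⁺]·P(H₂) / [H⁺]^2 = 1.09 × 10^7.
E = E° − (0.0592/2) log Q = 0.26 − (0.0592/2)(7.037) = 0.052 V.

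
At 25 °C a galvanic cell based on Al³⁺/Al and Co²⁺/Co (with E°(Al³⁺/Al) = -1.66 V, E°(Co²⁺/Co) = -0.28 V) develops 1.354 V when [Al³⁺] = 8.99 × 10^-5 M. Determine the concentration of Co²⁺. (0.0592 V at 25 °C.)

2.7 × 10^-4 M

From the Nernst equation, log Q = n(E° − E)/0.0592 = 6(1.38 − 1.354)/0.0592 = 2.635, so Q = 432.
With Q = [Al³⁺]^2/[Co²⁺]^3 and the known concentrations, [Co²⁺]^3 in the denominator gives [Co²⁺] = 2.7 × 10^-4 M.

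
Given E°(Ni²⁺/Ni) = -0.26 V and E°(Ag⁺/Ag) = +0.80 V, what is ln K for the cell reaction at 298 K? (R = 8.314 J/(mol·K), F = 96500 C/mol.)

ln K = 82.6

E°_cell = +0.80 − (-0.26) = 1.06 V, with n = 2 electrons transferred.
At equilibrium E = 0, so the Nernst equation gives ln K = nFE°/RT = (2)(96500)(1.06)/((8.314)(298)) = 82.57.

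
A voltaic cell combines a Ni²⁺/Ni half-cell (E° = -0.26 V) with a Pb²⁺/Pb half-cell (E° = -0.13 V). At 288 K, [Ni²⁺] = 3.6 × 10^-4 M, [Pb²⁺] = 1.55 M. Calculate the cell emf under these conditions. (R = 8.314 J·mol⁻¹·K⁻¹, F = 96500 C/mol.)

0.234 V

The Pb²⁺/Pb couple has the higher reduction potential and acts as the cathode, so E°_cell = -0.13 − (-0.26) = 0.13 V.
Balancing electrons gives n = 2; the reaction quotient is Q = [Ni²⁺]/[Pb²⁺] = 2.32 × 10^-4.
E = E° − (RT/nF) ln Q = 0.13 − (8.314×288)/(2×96500) × (-8.368) = 0.130 + 0.104 = 0.234 V.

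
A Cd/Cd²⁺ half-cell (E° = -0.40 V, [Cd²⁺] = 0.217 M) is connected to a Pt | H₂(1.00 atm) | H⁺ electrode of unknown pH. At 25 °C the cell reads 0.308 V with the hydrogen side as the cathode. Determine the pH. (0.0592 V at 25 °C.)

pH = 1.89

E°_cell = 0.40 V and n = 2.
log Q = n(E° − E)/0.0592 = 2×(0.40 − 0.308)/0.0592 = 3.108.
With Q = [Cd²⁺]·P(H₂) / [H⁺]^2, solving for [H⁺] gives log[H⁺] = -1.886, so pH = 1.89.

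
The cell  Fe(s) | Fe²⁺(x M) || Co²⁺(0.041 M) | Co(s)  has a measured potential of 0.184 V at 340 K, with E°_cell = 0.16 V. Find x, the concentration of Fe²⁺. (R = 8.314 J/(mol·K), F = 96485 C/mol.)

0.008 M

From the Nernst equation, ln Q = nF(E° − E)/RT = 2×96485×(0.16 − 0.184)/(8.314×340) = -1.638, so Q = 0.194.
With Q = [Fe²⁺]/[Co²⁺] and the known concentrations, [Fe²⁺] in the numerator gives [Fe²⁺] = 0.008 M.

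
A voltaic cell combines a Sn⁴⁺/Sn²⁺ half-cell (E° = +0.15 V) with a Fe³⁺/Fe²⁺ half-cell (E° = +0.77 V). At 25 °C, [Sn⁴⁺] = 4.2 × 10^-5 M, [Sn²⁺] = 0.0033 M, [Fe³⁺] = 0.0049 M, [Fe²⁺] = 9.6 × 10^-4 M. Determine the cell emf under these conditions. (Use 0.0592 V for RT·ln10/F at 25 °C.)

0.718 V

The Fe³⁺/Fe²⁺ couple has the higher reduction potential and acts as the cathode, so E°_cell = +0.77 − (+0.15) = 0.62 V.
Balancing electrons gives n = 2; the reaction quotient is Q = [Sn⁴⁺]·[Fe²⁺]^2/([Sn²⁺]·[Fe³⁺]^2) = 4.89 × 10^-4.
At 25 °C, E = E° − (0.0592/n) log Q = 0.62 − (0.0592/2)(-3.311) = 0.620 + 0.098 = 0.718 V.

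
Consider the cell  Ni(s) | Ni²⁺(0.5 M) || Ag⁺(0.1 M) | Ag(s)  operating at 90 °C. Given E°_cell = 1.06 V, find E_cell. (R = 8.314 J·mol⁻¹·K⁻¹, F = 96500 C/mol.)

Balancing electrons gives n = 2; the reaction quotient is Q = [Ni²⁺]/[Ag⁺]^2 = 50.0.
E = E° − (RT/nF) ln Q = 1.06 − (8.314×363)/(2×96500) × (3.912) = 1.060 − 0.061 = 0.999 V.

0.999 V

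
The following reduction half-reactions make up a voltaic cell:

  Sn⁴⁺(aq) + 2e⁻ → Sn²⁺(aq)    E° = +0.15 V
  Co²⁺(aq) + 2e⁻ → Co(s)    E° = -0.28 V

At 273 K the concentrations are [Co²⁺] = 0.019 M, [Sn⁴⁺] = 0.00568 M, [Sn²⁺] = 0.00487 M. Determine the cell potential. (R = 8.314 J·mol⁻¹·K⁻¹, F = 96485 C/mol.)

0.478 V

The Sn⁴⁺/Sn²⁺ couple has the higher reduction potential and acts as the cathode, so E°_cell = +0.15 − (-0.28) = 0.43 V.
Balancing electrons gives n = 2; the reaction quotient is Q = [Co²⁺]·[Sn²⁺]/[Sn⁴⁺] = 0.0163.
E = E° − (RT/nF) ln Q = 0.43 − (8.314×273)/(2×96485) × (-4.117) = 0.430 + 0.048 = 0.478 V.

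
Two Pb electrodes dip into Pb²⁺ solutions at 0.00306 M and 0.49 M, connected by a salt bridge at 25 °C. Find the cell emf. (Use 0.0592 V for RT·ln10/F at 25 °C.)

0.065 V

Both half-cells are Pb²⁺/Pb, so E°_cell = 0. The concentrated side is the cathode; the cell reaction moves Pb²⁺ from high to low concentration with n = 2.
Q = [Pb²⁺]_dilute/[Pb²⁺]_conc = 0.00306/0.49 = 0.00624.
E = 0 − (0.0592/2) log Q = −(0.0592/2)(-2.204) = 0.0652 V.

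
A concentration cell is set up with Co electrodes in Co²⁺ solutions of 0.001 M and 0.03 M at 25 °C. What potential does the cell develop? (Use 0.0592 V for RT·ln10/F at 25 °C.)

Both half-cells are Co²⁺/Co, so E°_cell = 0. The concentrated side is the cathode; the cell reaction moves Co²⁺ from high to low concentration with n = 2.
Q = [Co²⁺]_dilute/[Co²⁺]_conc = 0.001/0.03 = 0.0333.
E = 0 − (0.0592/2) log Q = −(0.0592/2)(-1.477) = 0.0437 V.

0.044 V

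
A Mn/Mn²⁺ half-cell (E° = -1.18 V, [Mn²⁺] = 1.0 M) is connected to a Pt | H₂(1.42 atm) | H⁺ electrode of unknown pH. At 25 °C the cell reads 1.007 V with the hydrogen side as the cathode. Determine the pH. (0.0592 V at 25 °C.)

pH = 2.85

E°_cell = 1.18 V and n = 2.
log Q = n(E° − E)/0.0592 = 2×(1.18 − 1.007)/0.0592 = 5.845.
With Q = [Mn²⁺]·P(H₂) / [H⁺]^2, solving for [H⁺] gives log[H⁺] = -2.846, so pH = 2.85.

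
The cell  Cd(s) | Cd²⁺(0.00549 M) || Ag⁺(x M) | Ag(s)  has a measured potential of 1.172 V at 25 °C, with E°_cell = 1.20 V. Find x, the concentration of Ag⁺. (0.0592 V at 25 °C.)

From the Nernst equation, log Q = n(E° − E)/0.0592 = 2(1.20 − 1.172)/0.0592 = 0.946, so Q = 8.83.
With Q = [Cd²⁺]/[Ag⁺]^2 and the known concentrations, [Ag⁺]^2 in the denominator gives [Ag⁺] = 0.025 M.

0.025 M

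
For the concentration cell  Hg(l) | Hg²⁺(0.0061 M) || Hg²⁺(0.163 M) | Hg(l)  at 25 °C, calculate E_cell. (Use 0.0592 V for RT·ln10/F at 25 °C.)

Both half-cells are Hg²⁺/Hg, so E°_cell = 0. The concentrated side is the cathode; the cell reaction moves Hg²⁺ from high to low concentration with n = 2.
Q = [Hg²⁺]_dilute/[Hg²⁺]_conc = 0.0061/0.163 = 0.0374.
E = 0 − (0.0592/2) log Q = −(0.0592/2)(-1.427) = 0.0422 V.

0.042 V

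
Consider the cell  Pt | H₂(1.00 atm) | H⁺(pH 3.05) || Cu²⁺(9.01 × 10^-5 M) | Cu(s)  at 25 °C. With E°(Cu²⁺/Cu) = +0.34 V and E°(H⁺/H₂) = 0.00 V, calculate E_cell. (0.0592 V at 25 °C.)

0.40 V

The Cu²⁺/Cu couple is the cathode, so E°_cell = 0.34 V; n = 2.
[H⁺] = 10^(−3.05) = 8.9 × 10^-4 M, and Q = [H⁺]^2 / ([Cu²⁺]·P(H₂)) = 0.00882.
E = E° − (0.0592/2) log Q = 0.34 − (0.0592/2)(-2.055) = 0.401 V.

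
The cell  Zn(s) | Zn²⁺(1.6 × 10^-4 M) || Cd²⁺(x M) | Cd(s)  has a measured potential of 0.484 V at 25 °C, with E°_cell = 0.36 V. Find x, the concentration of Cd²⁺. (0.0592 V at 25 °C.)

From the Nernst equation, log Q = n(E° − E)/0.0592 = 2(0.36 − 0.484)/0.0592 = -4.189, so Q = 6.47 × 10^-5.
With Q = [Zn²⁺]/[Cd²⁺] and the known concentrations, [Cd²⁺] in the denominator gives [Cd²⁺] = 2.5 M.

2.5 M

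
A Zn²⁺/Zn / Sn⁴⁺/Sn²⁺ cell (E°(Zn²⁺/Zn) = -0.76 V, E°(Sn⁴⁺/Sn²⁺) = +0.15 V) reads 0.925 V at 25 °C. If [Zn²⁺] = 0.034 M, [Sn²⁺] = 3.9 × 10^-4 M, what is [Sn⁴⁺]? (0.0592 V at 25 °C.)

From the Nernst equation, log Q = n(E° − E)/0.0592 = 2(0.91 − 0.925)/0.0592 = -0.507, so Q = 0.311.
With Q = [Zn²⁺]·[Sn²⁺]/[Sn⁴⁺] and the known concentrations, [Sn⁴⁺] in the denominator gives [Sn⁴⁺] = 4.3 × 10^-5 M.

4.3 × 10^-5 M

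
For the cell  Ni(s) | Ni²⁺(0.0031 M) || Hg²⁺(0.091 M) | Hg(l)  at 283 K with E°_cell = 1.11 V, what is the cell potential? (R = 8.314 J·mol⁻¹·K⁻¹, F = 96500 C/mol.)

Balancing electrons gives n = 2; the reaction quotient is Q = [Ni²⁺]/[Hg²⁺] = 0.0341.
E = E° − (RT/nF) ln Q = 1.11 − (8.314×283)/(2×96500) × (-3.379) = 1.110 + 0.041 = 1.151 V.

1.15 V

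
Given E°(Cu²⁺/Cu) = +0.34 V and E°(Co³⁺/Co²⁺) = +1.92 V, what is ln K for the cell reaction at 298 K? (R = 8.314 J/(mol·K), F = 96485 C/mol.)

ln K = 123.1

E°_cell = +1.92 − (+0.34) = 1.58 V, with n = 2 electrons transferred.
At equilibrium E = 0, so the Nernst equation gives ln K = nFE°/RT = (2)(96485)(1.58)/((8.314)(298)) = 123.06.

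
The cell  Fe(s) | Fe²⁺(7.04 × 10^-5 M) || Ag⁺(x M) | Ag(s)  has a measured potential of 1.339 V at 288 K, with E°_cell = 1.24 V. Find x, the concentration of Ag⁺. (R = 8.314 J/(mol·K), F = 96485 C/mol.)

From the Nernst equation, ln Q = nF(E° − E)/RT = 2×96485×(1.24 − 1.339)/(8.314×288) = -7.979, so Q = 3.43 × 10^-4.
With Q = [Fe²⁺]/[Ag⁺]^2 and the known concentrations, [Ag⁺]^2 in the denominator gives [Ag⁺] = 0.45 M.

0.45 M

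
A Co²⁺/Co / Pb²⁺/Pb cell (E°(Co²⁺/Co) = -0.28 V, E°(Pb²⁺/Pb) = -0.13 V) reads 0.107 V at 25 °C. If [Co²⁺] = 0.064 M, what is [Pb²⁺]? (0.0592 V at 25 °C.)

From the Nernst equation, log Q = n(E° − E)/0.0592 = 2(0.15 − 0.107)/0.0592 = 1.453, so Q = 28.4.
With Q = [Co²⁺]/[Pb²⁺] and the known concentrations, [Pb²⁺] in the denominator gives [Pb²⁺] = 0.0023 M.

0.0023 M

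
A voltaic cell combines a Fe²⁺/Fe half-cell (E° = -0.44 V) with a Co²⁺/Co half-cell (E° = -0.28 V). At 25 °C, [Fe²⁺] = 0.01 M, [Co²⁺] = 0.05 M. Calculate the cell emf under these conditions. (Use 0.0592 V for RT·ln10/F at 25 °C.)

The Co²⁺/Co couple has the higher reduction potential and acts as the cathode, so E°_cell = -0.28 − (-0.44) = 0.16 V.
Balancing electrons gives n = 2; the reaction quotient is Q = [Fe²⁺]/[Co²⁺] = 0.200.
At 25 °C, E = E° − (0.0592/n) log Q = 0.16 − (0.0592/2)(-0.699) = 0.160 + 0.021 = 0.181 V.

0.181 V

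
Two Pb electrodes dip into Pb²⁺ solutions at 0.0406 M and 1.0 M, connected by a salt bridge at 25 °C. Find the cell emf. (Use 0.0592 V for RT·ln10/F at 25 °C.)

Both half-cells are Pb²⁺/Pb, so E°_cell = 0. The concentrated side is the cathode; the cell reaction moves Pb²⁺ from high to low concentration with n = 2.
Q = [Pb²⁺]_dilute/[Pb²⁺]_conc = 0.0406/1.0 = 0.0406.
E = 0 − (0.0592/2) log Q = −(0.0592/2)(-1.391) = 0.0412 V.

0.041 V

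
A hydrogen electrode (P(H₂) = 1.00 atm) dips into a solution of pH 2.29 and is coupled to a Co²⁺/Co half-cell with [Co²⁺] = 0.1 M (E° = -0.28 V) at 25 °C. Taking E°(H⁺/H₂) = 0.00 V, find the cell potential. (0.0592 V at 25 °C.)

The hydrogen couple is the cathode, so E°_cell = 0.28 V; n = 2.
[H⁺] = 10^(−2.29) = 0.0051 M, and Q = [Co²⁺]·P(H₂) / [H⁺]^2 = 3800.
E = E° − (0.0592/2) log Q = 0.28 − (0.0592/2)(3.580) = 0.174 V.

0.17 V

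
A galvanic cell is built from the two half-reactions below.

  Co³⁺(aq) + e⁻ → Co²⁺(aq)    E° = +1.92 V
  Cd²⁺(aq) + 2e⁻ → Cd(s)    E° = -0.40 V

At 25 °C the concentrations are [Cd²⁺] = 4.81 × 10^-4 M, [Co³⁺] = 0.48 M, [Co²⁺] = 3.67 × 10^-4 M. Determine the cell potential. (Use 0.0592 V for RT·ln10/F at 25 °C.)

The Co³⁺/Co²⁺ couple has the higher reduction potential and acts as the cathode, so E°_cell = +1.92 − (-0.40) = 2.32 V.
Balancing electrons gives n = 2; the reaction quotient is Q = [Cd²⁺]·[Co²⁺]^2/[Co³⁺]^2 = 2.81 × 10^-10.
At 25 °C, E = E° − (0.0592/n) log Q = 2.32 − (0.0592/2)(-9.551) = 2.320 + 0.283 = 2.603 V.

2.60 V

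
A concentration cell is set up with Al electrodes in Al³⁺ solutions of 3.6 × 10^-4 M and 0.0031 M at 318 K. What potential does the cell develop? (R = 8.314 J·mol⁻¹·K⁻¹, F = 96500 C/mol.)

Both half-cells are Al³⁺/Al, so E°_cell = 0. The concentrated side is the cathode; the cell reaction moves Al³⁺ from high to low concentration with n = 3.
Q = [Al³⁺]_dilute/[Al³⁺]_conc = 3.6 × 10^-4/0.0031 = 0.116.
E = 0 − (RT/nF) ln Q = −((8.314×318)/(3×96500))(-2.153) = 0.0197 V.

0.020 V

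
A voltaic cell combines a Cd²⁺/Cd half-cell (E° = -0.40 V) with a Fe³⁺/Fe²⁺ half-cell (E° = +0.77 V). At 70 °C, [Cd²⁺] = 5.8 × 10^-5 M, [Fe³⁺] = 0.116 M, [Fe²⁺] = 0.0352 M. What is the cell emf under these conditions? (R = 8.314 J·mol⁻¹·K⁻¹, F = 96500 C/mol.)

The Fe³⁺/Fe²⁺ couple has the higher reduction potential and acts as the cathode, so E°_cell = +0.77 − (-0.40) = 1.17 V.
Balancing electrons gives n = 2; the reaction quotient is Q = [Cd²⁺]·[Fe²⁺]^2/[Fe³⁺]^2 = 5.34 × 10^-6.
E = E° − (RT/nF) ln Q = 1.17 − (8.314×343)/(2×96500) × (-12.140) = 1.170 + 0.179 = 1.349 V.

1.35 V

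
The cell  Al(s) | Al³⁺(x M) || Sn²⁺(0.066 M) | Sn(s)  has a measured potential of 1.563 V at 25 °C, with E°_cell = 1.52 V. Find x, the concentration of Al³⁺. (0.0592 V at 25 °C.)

From the Nernst equation, log Q = n(E° − E)/0.0592 = 6(1.52 − 1.563)/0.0592 = -4.358, so Q = 4.38 × 10^-5.
With Q = [Al³⁺]^2/[Sn²⁺]^3 and the known concentrations, [Al³⁺]^2 in the numerator gives [Al³⁺] = 1.1 × 10^-4 M.

1.1 × 10^-4 M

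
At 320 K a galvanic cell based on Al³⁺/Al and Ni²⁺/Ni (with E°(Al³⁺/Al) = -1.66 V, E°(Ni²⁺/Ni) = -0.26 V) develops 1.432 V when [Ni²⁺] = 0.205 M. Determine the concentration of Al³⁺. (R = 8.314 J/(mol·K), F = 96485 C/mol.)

From the Nernst equation, ln Q = nF(E° − E)/RT = 6×96485×(1.40 − 1.432)/(8.314×320) = -6.963, so Q = 9.46 × 10^-4.
With Q = [Al³⁺]^2/[Ni²⁺]^3 and the known concentrations, [Al³⁺]^2 in the numerator gives [Al³⁺] = 0.0029 M.

0.0029 M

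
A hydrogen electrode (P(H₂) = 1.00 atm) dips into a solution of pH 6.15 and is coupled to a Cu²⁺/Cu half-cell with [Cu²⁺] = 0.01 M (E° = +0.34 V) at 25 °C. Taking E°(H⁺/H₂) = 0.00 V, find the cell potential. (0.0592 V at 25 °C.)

The Cu²⁺/Cu couple is the cathode, so E°_cell = 0.34 V; n = 2.
[H⁺] = 10^(−6.15) = 7.1 × 10^-7 M, and Q = [H⁺]^2 / ([Cu²⁺]·P(H₂)) = 5.01 × 10^-11.
E = E° − (0.0592/2) log Q = 0.34 − (0.0592/2)(-10.300) = 0.645 V.

0.64 V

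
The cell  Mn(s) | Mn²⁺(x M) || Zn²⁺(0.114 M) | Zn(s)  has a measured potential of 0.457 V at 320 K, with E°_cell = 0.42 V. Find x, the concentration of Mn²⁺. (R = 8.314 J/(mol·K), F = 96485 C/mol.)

From the Nernst equation, ln Q = nF(E° − E)/RT = 2×96485×(0.42 − 0.457)/(8.314×320) = -2.684, so Q = 0.0683.
With Q = [Mn²⁺]/[Zn²⁺] and the known concentrations, [Mn²⁺] in the numerator gives [Mn²⁺] = 0.0078 M.

0.0078 M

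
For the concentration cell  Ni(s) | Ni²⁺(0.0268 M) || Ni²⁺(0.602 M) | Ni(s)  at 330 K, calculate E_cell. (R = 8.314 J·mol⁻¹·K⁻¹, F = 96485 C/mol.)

Both half-cells are Ni²⁺/Ni, so E°_cell = 0. The concentrated side is the cathode; the cell reaction moves Ni²⁺ from high to low concentration with n = 2.
Q = [Ni²⁺]_dilute/[Ni²⁺]_conc = 0.0268/0.602 = 0.0445.
E = 0 − (RT/nF) ln Q = −((8.314×330)/(2×96485))(-3.112) = 0.0442 V.

0.044 V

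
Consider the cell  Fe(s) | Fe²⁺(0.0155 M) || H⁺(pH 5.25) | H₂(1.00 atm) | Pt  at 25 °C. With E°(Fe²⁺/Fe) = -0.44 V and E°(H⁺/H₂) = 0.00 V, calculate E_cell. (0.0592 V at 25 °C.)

The hydrogen couple is the cathode, so E°_cell = 0.44 V; n = 2.
[H⁺] = 10^(−5.25) = 5.6 × 10^-6 M, and Q = [Fe²⁺]·P(H₂) / [H⁺]^2 = 4.9 × 10^8.
E = E° − (0.0592/2) log Q = 0.44 − (0.0592/2)(8.690) = 0.183 V.

0.18 V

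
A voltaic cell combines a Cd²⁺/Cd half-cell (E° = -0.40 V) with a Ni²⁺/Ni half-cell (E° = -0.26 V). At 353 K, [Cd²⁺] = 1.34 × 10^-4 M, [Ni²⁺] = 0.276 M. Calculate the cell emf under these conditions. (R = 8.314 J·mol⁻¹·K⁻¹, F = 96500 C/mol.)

0.256 V

The Ni²⁺/Ni couple has the higher reduction potential and acts as the cathode, so E°_cell = -0.26 − (-0.40) = 0.14 V.
Balancing electrons gives n = 2; the reaction quotient is Q = [Cd²⁺]/[Ni²⁺] = 4.86 × 10^-4.
E = E° − (RT/nF) ln Q = 0.14 − (8.314×353)/(2×96500) × (-7.630) = 0.140 + 0.116 = 0.256 V.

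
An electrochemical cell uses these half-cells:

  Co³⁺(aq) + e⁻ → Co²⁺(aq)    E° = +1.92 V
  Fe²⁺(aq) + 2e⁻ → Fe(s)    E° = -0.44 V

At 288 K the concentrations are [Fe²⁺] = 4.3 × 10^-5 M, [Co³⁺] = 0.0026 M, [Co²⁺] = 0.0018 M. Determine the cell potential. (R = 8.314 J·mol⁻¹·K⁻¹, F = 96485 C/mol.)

The Co³⁺/Co²⁺ couple has the higher reduction potential and acts as the cathode, so E°_cell = +1.92 − (-0.44) = 2.36 V.
Balancing electrons gives n = 2; the reaction quotient is Q = [Fe²⁺]·[Co²⁺]^2/[Co³⁺]^2 = 2.06 × 10^-5.
E = E° − (RT/nF) ln Q = 2.36 − (8.314×288)/(2×96485) × (-10.790) = 2.360 + 0.134 = 2.494 V.

2.49 V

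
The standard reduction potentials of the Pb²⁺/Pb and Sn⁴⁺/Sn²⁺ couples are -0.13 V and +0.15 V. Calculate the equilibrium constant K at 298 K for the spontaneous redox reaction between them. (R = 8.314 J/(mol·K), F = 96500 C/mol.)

E°_cell = +0.15 − (-0.13) = 0.28 V, with n = 2 electrons transferred.
At equilibrium E = 0, so the Nernst equation gives ln K = nFE°/RT = (2)(96500)(0.28)/((8.314)(298)) = 21.81.
K = e^21.81 = 3 × 10^9.

3 × 10^9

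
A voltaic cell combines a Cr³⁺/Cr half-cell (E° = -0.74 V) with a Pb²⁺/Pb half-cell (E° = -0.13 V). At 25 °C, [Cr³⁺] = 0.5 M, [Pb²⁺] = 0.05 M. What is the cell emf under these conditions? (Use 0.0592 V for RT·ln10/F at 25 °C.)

0.577 V

The Pb²⁺/Pb couple has the higher reduction potential and acts as the cathode, so E°_cell = -0.13 − (-0.74) = 0.61 V.
Balancing electrons gives n = 6; the reaction quotient is Q = [Cr³⁺]^2/[Pb²⁺]^3 = 2000.
At 25 °C, E = E° − (0.0592/n) log Q = 0.61 − (0.0592/6)(3.301) = 0.610 − 0.033 = 0.577 V.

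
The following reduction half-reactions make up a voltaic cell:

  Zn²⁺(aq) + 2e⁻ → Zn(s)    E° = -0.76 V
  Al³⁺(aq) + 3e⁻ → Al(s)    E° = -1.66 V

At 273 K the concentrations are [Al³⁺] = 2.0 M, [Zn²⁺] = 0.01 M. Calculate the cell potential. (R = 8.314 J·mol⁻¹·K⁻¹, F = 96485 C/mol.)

The Zn²⁺/Zn couple has the higher reduction potential and acts as the cathode, so E°_cell = -0.76 − (-1.66) = 0.90 V.
Balancing electrons gives n = 6; the reaction quotient is Q = [Al³⁺]^2/[Zn²⁺]^3 = 4 × 10^6.
E = E° − (RT/nF) ln Q = 0.90 − (8.314×273)/(6×96485) × (15.202) = 0.900 − 0.060 = 0.840 V.

0.840 V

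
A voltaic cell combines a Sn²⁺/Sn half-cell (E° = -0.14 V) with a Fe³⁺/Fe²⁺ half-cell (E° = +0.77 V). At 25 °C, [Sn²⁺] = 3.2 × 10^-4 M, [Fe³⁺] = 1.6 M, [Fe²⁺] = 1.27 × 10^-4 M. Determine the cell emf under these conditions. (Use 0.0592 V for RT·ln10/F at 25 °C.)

The Fe³⁺/Fe²⁺ couple has the higher reduction potential and acts as the cathode, so E°_cell = +0.77 − (-0.14) = 0.91 V.
Balancing electrons gives n = 2; the reaction quotient is Q = [Sn²⁺]·[Fe²⁺]^2/[Fe³⁺]^2 = 2.02 × 10^-12.
At 25 °C, E = E° − (0.0592/n) log Q = 0.91 − (0.0592/2)(-11.695) = 0.910 + 0.346 = 1.256 V.

1.26 V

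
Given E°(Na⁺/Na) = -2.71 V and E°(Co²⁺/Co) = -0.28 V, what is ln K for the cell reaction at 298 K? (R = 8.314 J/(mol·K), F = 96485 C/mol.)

ln K = 189.3

E°_cell = -0.28 − (-2.71) = 2.43 V, with n = 2 electrons transferred.
At equilibrium E = 0, so the Nernst equation gives ln K = nFE°/RT = (2)(96485)(2.43)/((8.314)(298)) = 189.26.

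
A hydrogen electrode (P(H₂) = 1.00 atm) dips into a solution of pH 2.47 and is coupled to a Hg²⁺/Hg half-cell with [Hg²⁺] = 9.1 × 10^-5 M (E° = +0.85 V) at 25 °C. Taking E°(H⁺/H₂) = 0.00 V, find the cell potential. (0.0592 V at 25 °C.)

The Hg²⁺/Hg couple is the cathode, so E°_cell = 0.85 V; n = 2.
[H⁺] = 10^(−2.47) = 0.0034 M, and Q = [H⁺]^2 / ([Hg²⁺]·P(H₂)) = 0.126.
E = E° − (0.0592/2) log Q = 0.85 − (0.0592/2)(-0.899) = 0.877 V.

0.88 V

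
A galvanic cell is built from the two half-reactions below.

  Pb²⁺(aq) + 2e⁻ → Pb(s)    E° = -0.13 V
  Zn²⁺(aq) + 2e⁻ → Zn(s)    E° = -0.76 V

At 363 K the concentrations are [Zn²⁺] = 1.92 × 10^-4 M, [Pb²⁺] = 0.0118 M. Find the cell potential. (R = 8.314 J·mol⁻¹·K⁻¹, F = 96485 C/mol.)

0.694 V

The Pb²⁺/Pb couple has the higher reduction potential and acts as the cathode, so E°_cell = -0.13 − (-0.76) = 0.63 V.
Balancing electrons gives n = 2; the reaction quotient is Q = [Zn²⁺]/[Pb²⁺] = 0.0163.
E = E° − (RT/nF) ln Q = 0.63 − (8.314×363)/(2×96485) × (-4.118) = 0.630 + 0.064 = 0.694 V.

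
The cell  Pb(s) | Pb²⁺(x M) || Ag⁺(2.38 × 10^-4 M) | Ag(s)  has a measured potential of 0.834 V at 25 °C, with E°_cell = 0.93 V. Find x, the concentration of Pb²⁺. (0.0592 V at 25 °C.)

From the Nernst equation, log Q = n(E° − E)/0.0592 = 2(0.93 − 0.834)/0.0592 = 3.243, so Q = 1750.
With Q = [Pb²⁺]/[Ag⁺]^2 and the known concentrations, [Pb²⁺] in the numerator gives [Pb²⁺] = 9.9 × 10^-5 M.

9.9 × 10^-5 M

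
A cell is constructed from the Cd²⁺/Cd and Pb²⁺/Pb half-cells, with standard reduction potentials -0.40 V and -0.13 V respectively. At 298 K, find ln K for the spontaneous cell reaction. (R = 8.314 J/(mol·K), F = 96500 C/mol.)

E°_cell = -0.13 − (-0.40) = 0.27 V, with n = 2 electrons transferred.
At equilibrium E = 0, so the Nernst equation gives ln K = nFE°/RT = (2)(96500)(0.27)/((8.314)(298)) = 21.03.

ln K = 21.0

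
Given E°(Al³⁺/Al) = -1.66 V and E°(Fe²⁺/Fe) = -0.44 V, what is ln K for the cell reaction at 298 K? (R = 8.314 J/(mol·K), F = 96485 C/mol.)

ln K = 285.1

E°_cell = -0.44 − (-1.66) = 1.22 V, with n = 6 electrons transferred.
At equilibrium E = 0, so the Nernst equation gives ln K = nFE°/RT = (6)(96485)(1.22)/((8.314)(298)) = 285.07.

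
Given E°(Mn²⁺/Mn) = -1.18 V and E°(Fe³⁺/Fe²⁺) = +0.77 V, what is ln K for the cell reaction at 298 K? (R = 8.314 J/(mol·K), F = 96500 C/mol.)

ln K = 151.9

E°_cell = +0.77 − (-1.18) = 1.95 V, with n = 2 electrons transferred.
At equilibrium E = 0, so the Nernst equation gives ln K = nFE°/RT = (2)(96500)(1.95)/((8.314)(298)) = 151.90.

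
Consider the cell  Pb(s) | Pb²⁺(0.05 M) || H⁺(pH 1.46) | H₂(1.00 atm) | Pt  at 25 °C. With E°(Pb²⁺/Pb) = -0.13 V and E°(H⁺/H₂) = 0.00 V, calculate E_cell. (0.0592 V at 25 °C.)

0.082 V

The hydrogen couple is the cathode, so E°_cell = 0.13 V; n = 2.
[H⁺] = 10^(−1.46) = 0.035 M, and Q = [Pb²⁺]·P(H₂) / [H⁺]^2 = 41.6.
E = E° − (0.0592/2) log Q = 0.13 − (0.0592/2)(1.619) = 0.082 V.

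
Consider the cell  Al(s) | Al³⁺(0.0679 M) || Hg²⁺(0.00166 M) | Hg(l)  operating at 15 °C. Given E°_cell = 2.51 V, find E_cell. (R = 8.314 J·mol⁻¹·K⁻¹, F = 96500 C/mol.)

2.45 V

Balancing electrons gives n = 6; the reaction quotient is Q = [Al³⁺]^2/[Hg²⁺]^3 = 1.01 × 10^6.
E = E° − (RT/nF) ln Q = 2.51 − (8.314×288)/(6×96500) × (13.823) = 2.510 − 0.057 = 2.453 V.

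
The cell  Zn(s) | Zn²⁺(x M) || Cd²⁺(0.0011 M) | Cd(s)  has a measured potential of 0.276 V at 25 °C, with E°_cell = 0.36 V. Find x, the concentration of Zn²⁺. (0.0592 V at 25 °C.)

From the Nernst equation, log Q = n(E° − E)/0.0592 = 2(0.36 − 0.276)/0.0592 = 2.838, so Q = 688.
With Q = [Zn²⁺]/[Cd²⁺] and the known concentrations, [Zn²⁺] in the numerator gives [Zn²⁺] = 0.76 M.

0.76 M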